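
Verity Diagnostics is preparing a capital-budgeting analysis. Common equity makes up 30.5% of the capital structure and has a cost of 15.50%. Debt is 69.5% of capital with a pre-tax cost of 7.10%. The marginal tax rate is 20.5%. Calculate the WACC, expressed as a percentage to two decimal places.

8.65%

After-tax cost of debt = 7.1% × (1 − 20.5%) = 5.6445%.
WACC = 0.305 × 15.5000% + 0.695 × 5.6445% = 8.6504%.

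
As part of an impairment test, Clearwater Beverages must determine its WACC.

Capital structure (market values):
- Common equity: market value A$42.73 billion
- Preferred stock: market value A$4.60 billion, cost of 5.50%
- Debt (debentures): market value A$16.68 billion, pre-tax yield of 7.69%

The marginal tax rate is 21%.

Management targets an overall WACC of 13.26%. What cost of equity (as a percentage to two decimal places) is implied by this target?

16.90%

Total capital V = 42.73 + 4.6 + 16.68 = 64.01.
Equity weight = 42.73/64.01 = 0.6676.
Preferred weight = 4.6/64.01 = 0.0719.
Debentures weight = 16.68/64.01 = 0.2606.
Debt contribution = 0.2606 × 7.69% × (1 − 21%) = 1.5831%.
Preferred contribution = 0.0719 × 5.5% = 0.3953%.
Required equity contribution = 13.26% − 1.9783% = 11.2817%.
Re = 11.2817% / 0.6676 = 16.9001%.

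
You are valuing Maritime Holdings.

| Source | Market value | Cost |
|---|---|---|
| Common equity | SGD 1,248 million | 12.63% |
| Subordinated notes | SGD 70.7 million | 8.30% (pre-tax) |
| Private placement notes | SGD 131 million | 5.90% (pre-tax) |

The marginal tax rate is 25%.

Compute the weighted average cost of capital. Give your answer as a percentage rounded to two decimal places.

11.58%

Total capital V = 1248 + 70.7 + 131 = 1449.7.
Equity: weight = 1248/1449.7 = 0.8609; cost = 12.63%.
Subordinated notes: weight = 70.7/1449.7 = 0.0488; after-tax cost = 8.3% × (1 − 25%) = 6.2250%.
Private placement notes: weight = 131/1449.7 = 0.0904; after-tax cost = 5.9% × (1 − 25%) = 4.4250%.
WACC = 0.8609 × 12.6300% + 0.0488 × 6.2250% + 0.0904 × 4.4250% = 11.5762%.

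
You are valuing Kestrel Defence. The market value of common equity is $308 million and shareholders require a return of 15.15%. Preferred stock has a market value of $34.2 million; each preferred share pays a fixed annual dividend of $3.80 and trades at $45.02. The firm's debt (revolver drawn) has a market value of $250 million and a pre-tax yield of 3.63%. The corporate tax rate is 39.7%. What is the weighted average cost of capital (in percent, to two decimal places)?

Cost of preferred: Rp = 3.8 / 45.02 = 8.4407%.
Total capital V = 308 + 34.2 + 250 = 592.2.
Equity: weight = 308/592.2 = 0.5201; cost = 15.15%.
Preferred: weight = 34.2/592.2 = 0.0578; cost = 8.4407%.
Revolver drawn: weight = 250/592.2 = 0.4222; after-tax cost = 3.63% × (1 − 39.7%) = 2.1889%.
WACC = 0.5201 × 15.1500% + 0.0578 × 8.4407% + 0.4222 × 2.1889% = 9.2909%.

9.29%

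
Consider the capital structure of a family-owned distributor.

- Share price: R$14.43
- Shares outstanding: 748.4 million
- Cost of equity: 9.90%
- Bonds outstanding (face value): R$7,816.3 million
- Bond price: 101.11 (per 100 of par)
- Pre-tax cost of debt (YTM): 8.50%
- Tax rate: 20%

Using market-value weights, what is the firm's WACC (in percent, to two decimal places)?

8.59%

Market value of equity E = 14.43 × 748.4m = 10799.412m. Market value of debt D = 7816.3m × 101.11/100 = 7903.06093m.
Total capital V = 10799.412 + 7903.06093 = 18702.47293.
Equity: weight = 10799.412/18702.47293 = 0.5774; cost = 9.9%.
Bonds outstanding: weight = 7903.06093/18702.47293 = 0.4226; after-tax cost = 8.5% × (1 − 20%) = 6.8000%.
WACC = 0.5774 × 9.9000% + 0.4226 × 6.8000% = 8.5900%.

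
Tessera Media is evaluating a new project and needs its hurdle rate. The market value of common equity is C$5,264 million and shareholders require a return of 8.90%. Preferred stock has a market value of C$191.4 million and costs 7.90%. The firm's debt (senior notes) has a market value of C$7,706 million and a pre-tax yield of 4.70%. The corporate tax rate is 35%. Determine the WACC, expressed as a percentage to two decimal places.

Total capital V = 5264 + 191.4 + 7706 = 13161.4.
Equity: weight = 5264/13161.4 = 0.4000; cost = 8.9%.
Preferred: weight = 191.4/13161.4 = 0.0145; cost = 7.9%.
Senior notes: weight = 7706/13161.4 = 0.5855; after-tax cost = 4.7% × (1 − 35%) = 3.0550%.
WACC = 0.4000 × 8.9000% + 0.0145 × 7.9000% + 0.5855 × 3.0550% = 5.4632%.

5.46%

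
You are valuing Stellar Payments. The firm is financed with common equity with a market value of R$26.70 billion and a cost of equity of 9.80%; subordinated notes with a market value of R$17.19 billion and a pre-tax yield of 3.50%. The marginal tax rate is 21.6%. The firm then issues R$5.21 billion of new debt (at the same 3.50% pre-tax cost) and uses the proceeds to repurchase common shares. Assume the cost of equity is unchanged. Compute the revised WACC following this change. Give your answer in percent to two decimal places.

After the change:
Total capital V = 21.49 + 22.4 = 43.89.
Equity: weight = 21.49/43.89 = 0.4896; cost = 9.8%.
Subordinated notes: weight = 22.4/43.89 = 0.5104; after-tax cost = 3.5% × (1 − 21.6%) = 2.7440%.
WACC = 0.4896 × 9.8000% + 0.5104 × 2.7440% = 6.1989%.

6.20%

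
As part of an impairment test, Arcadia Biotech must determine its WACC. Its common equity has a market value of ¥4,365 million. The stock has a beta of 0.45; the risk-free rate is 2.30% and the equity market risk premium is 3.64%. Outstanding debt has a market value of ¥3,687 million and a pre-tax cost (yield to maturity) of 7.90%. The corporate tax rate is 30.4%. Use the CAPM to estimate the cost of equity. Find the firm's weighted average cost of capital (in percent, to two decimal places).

4.65%

Cost of equity via CAPM: Re = 2.3% + 0.45 × 3.64% = 3.9380%.
Total capital V = 4365 + 3687 = 8052.
Equity: weight = 4365/8052 = 0.5421; cost = 3.938%.
Debt: weight = 3687/8052 = 0.4579; after-tax cost = 7.9% × (1 − 30.4%) = 5.4984%.
WACC = 0.5421 × 3.9380% + 0.4579 × 5.4984% = 4.6525%.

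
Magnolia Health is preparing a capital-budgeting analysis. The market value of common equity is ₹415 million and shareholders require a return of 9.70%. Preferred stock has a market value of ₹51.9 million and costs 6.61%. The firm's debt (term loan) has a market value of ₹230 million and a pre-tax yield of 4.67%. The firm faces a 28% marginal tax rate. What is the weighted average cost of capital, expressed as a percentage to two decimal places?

7.38%

Total capital V = 415 + 51.9 + 230 = 696.9.
Equity: weight = 415/696.9 = 0.5955; cost = 9.7%.
Preferred: weight = 51.9/696.9 = 0.0745; cost = 6.61%.
Term loan: weight = 230/696.9 = 0.3300; after-tax cost = 4.67% × (1 − 28%) = 3.3624%.
WACC = 0.5955 × 9.7000% + 0.0745 × 6.6100% + 0.3300 × 3.3624% = 7.3783%.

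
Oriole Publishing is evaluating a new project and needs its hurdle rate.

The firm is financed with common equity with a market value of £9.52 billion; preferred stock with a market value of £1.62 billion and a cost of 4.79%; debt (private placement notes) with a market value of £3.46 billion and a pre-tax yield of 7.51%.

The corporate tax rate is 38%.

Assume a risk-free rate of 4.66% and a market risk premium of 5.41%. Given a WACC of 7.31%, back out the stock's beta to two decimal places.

Total capital V = 9.52 + 1.62 + 3.46 = 14.6.
Equity weight = 9.52/14.6 = 0.6521.
Preferred weight = 1.62/14.6 = 0.1110.
Private placement notes weight = 3.46/14.6 = 0.2370.
Debt contribution = 0.2370 × 7.51% × (1 − 38%) = 1.1035%.
Preferred contribution = 0.1110 × 4.79% = 0.5315%.
Required equity contribution = 7.31% − 1.6349% = 5.6751%  ⇒  Re = 8.7033%.
CAPM: 8.7033% = 4.66% + β × 5.41%  ⇒  β = 0.7474.

0.75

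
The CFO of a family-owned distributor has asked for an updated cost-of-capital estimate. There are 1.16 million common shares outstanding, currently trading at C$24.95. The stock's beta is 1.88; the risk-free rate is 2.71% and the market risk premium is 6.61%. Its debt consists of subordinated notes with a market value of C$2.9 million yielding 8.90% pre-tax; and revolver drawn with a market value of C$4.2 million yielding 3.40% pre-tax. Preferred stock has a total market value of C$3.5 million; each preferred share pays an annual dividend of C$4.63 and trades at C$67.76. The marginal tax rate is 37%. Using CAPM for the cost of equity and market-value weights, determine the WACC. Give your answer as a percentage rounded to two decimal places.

Cost of equity via CAPM: Re = 2.71% + 1.88 × 6.61% = 15.1368%.
Cost of preferred: Rp = 4.63 / 67.76 = 6.8329%.
Market value of equity E = 24.95 × 1.16m = 28.942m.
Total capital V = 28.942 + 3.5 + 2.9 + 4.2 = 39.542.
Equity: weight = 28.942/39.542 = 0.7319; cost = 15.1368%.
Preferred: weight = 3.5/39.542 = 0.0885; cost = 6.8329%.
Subordinated notes: weight = 2.9/39.542 = 0.0733; after-tax cost = 8.9% × (1 − 37%) = 5.6070%.
Revolver drawn: weight = 4.2/39.542 = 0.1062; after-tax cost = 3.4% × (1 − 37%) = 2.1420%.
WACC = 0.7319 × 15.1368% + 0.0885 × 6.8329% + 0.0733 × 5.6070% + 0.1062 × 2.1420% = 12.3226%.

12.32%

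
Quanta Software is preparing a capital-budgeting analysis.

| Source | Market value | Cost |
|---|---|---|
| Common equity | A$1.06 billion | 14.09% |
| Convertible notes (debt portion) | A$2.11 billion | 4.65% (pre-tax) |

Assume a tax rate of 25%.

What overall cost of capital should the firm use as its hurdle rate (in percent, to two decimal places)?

Total capital V = 1.06 + 2.11 = 3.17.
Equity: weight = 1.06/3.17 = 0.3344; cost = 14.09%.
Convertible notes (debt portion): weight = 2.11/3.17 = 0.6656; after-tax cost = 4.65% × (1 − 25%) = 3.4875%.
WACC = 0.3344 × 14.0900% + 0.6656 × 3.4875% = 7.0328%.

7.03%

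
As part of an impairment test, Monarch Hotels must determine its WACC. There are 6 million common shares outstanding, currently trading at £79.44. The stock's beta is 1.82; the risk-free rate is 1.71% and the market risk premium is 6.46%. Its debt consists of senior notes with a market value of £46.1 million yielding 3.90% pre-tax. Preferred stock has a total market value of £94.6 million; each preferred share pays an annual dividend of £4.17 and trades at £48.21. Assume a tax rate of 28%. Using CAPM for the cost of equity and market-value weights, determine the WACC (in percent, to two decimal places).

11.93%

Cost of equity via CAPM: Re = 1.71% + 1.82 × 6.46% = 13.4672%.
Cost of preferred: Rp = 4.17 / 48.21 = 8.6497%.
Market value of equity E = 79.44 × 6m = 476.64m.
Total capital V = 476.64 + 94.6 + 46.1 = 617.34.
Equity: weight = 476.64/617.34 = 0.7721; cost = 13.4672%.
Preferred: weight = 94.6/617.34 = 0.1532; cost = 8.6497%.
Senior notes: weight = 46.1/617.34 = 0.0747; after-tax cost = 3.9% × (1 − 28%) = 2.8080%.
WACC = 0.7721 × 13.4672% + 0.1532 × 8.6497% + 0.0747 × 2.8080% = 11.9330%.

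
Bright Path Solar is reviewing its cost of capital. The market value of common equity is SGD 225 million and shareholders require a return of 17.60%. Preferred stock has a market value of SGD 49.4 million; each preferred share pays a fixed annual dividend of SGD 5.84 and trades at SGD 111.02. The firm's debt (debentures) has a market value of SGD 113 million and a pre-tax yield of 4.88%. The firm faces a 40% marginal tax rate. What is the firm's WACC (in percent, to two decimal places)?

11.75%

Cost of preferred: Rp = 5.84 / 111.02 = 5.2603%.
Total capital V = 225 + 49.4 + 113 = 387.4.
Equity: weight = 225/387.4 = 0.5808; cost = 17.6%.
Preferred: weight = 49.4/387.4 = 0.1275; cost = 5.2603%.
Debentures: weight = 113/387.4 = 0.2917; after-tax cost = 4.88% × (1 − 40%) = 2.9280%.
WACC = 0.5808 × 17.6000% + 0.1275 × 5.2603% + 0.2917 × 2.9280% = 11.7468%.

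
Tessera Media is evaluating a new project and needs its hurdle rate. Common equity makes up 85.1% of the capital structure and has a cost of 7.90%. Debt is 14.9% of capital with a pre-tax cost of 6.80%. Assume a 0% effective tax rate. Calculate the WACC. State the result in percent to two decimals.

7.74%

After-tax cost of debt = 6.8% × (1 − 0%) = 6.8000%.
WACC = 0.851 × 7.9000% + 0.149 × 6.8000% = 7.7361%.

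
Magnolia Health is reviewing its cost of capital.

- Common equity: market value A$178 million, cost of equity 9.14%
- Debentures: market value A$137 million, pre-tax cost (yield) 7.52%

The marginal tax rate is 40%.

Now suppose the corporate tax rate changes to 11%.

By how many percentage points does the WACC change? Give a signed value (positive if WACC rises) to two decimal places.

Current WACC:
Total capital V = 178 + 137 = 315.
Equity: weight = 178/315 = 0.5651; cost = 9.14%.
Debentures: weight = 137/315 = 0.4349; after-tax cost = 7.52% × (1 − 40%) = 4.5120%.
WACC = 0.5651 × 9.1400% + 0.4349 × 4.5120% = 7.1272%.
After the change:
Total capital V = 178 + 137 = 315.
Equity: weight = 178/315 = 0.5651; cost = 9.14%.
Debentures: weight = 137/315 = 0.4349; after-tax cost = 7.52% × (1 − 11%) = 6.6928%.
WACC = 0.5651 × 9.1400% + 0.4349 × 6.6928% = 8.0757%.
Change in WACC = 8.0757% − 7.1272% = 0.9485 pp.

+0.95 pp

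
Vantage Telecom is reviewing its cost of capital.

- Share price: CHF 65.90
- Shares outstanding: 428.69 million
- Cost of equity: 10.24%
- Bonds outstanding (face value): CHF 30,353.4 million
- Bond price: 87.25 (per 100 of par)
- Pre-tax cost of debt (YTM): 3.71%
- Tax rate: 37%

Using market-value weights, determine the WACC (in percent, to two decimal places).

Market value of equity E = 65.9 × 428.69m = 28250.671m. Market value of debt D = 30353.4m × 87.25/100 = 26483.3415m.
Total capital V = 28250.671 + 26483.3415 = 54734.0125.
Equity: weight = 28250.671/54734.0125 = 0.5161; cost = 10.24%.
Bonds outstanding: weight = 26483.3415/54734.0125 = 0.4839; after-tax cost = 3.71% × (1 − 37%) = 2.3373%.
WACC = 0.5161 × 10.2400% + 0.4839 × 2.3373% = 6.4162%.

6.42%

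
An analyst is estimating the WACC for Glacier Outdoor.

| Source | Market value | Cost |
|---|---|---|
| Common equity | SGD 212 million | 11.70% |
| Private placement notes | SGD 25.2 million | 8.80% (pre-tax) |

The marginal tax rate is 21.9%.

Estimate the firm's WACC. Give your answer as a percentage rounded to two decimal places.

Total capital V = 212 + 25.2 = 237.2.
Equity: weight = 212/237.2 = 0.8938; cost = 11.7%.
Private placement notes: weight = 25.2/237.2 = 0.1062; after-tax cost = 8.8% × (1 − 21.9%) = 6.8728%.
WACC = 0.8938 × 11.7000% + 0.1062 × 6.8728% = 11.1872%.

11.19%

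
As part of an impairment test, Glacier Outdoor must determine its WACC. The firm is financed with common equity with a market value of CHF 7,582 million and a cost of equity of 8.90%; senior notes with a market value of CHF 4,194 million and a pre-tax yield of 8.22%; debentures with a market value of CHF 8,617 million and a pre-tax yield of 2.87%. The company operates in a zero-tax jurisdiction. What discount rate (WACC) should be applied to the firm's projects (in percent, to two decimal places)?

Total capital V = 7582 + 4194 + 8617 = 20393.
Equity: weight = 7582/20393 = 0.3718; cost = 8.9%.
Senior notes: weight = 4194/20393 = 0.2057; after-tax cost = 8.22% × (1 − 0%) = 8.2200%.
Debentures: weight = 8617/20393 = 0.4225; after-tax cost = 2.87% × (1 − 0%) = 2.8700%.
WACC = 0.3718 × 8.9000% + 0.2057 × 8.2200% + 0.4225 × 2.8700% = 6.2122%.

6.21%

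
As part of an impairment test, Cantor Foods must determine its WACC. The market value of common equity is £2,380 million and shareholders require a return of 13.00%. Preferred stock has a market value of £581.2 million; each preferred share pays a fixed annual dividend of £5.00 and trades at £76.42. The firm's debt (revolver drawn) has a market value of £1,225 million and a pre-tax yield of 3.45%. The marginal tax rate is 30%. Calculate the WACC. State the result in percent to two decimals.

Cost of preferred: Rp = 5.0 / 76.42 = 6.5428%.
Total capital V = 2380 + 581.2 + 1225 = 4186.2.
Equity: weight = 2380/4186.2 = 0.5685; cost = 13%.
Preferred: weight = 581.2/4186.2 = 0.1388; cost = 6.5428%.
Revolver drawn: weight = 1225/4186.2 = 0.2926; after-tax cost = 3.45% × (1 − 30%) = 2.4150%.
WACC = 0.5685 × 13.0000% + 0.1388 × 6.5428% + 0.2926 × 2.4150% = 9.0060%.

9.01%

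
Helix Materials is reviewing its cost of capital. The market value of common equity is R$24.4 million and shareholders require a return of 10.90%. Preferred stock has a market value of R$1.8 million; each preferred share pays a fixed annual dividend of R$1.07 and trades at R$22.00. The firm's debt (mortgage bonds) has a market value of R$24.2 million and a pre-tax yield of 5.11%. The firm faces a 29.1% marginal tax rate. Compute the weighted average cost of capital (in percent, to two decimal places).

Cost of preferred: Rp = 1.07 / 22.0 = 4.8636%.
Total capital V = 24.4 + 1.8 + 24.2 = 50.4.
Equity: weight = 24.4/50.4 = 0.4841; cost = 10.9%.
Preferred: weight = 1.8/50.4 = 0.0357; cost = 4.8636%.
Mortgage bonds: weight = 24.2/50.4 = 0.4802; after-tax cost = 5.11% × (1 − 29.1%) = 3.6230%.
WACC = 0.4841 × 10.9000% + 0.0357 × 4.8636% + 0.4802 × 3.6230% = 7.1903%.

7.19%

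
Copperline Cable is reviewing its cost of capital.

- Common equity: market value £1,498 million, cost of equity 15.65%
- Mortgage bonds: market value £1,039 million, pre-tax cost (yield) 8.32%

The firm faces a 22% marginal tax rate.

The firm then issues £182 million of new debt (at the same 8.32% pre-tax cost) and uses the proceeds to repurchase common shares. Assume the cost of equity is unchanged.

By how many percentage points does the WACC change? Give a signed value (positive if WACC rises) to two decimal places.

Current WACC:
Total capital V = 1498 + 1039 = 2537.
Equity: weight = 1498/2537 = 0.5905; cost = 15.65%.
Mortgage bonds: weight = 1039/2537 = 0.4095; after-tax cost = 8.32% × (1 − 22%) = 6.4896%.
WACC = 0.5905 × 15.6500% + 0.4095 × 6.4896% = 11.8985%.
After the change:
Total capital V = 1316 + 1221 = 2537.
Equity: weight = 1316/2537 = 0.5187; cost = 15.65%.
Mortgage bonds: weight = 1221/2537 = 0.4813; after-tax cost = 8.32% × (1 − 22%) = 6.4896%.
WACC = 0.5187 × 15.6500% + 0.4813 × 6.4896% = 11.2413%.
Change in WACC = 11.2413% − 11.8985% = -0.6572 pp.

-0.66 pp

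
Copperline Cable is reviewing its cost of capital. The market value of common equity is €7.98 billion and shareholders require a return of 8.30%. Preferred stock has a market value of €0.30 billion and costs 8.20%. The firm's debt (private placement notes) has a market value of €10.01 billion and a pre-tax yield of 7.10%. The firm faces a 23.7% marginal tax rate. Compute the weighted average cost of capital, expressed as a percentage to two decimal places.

Total capital V = 7.98 + 0.3 + 10.01 = 18.29.
Equity: weight = 7.98/18.29 = 0.4363; cost = 8.3%.
Preferred: weight = 0.3/18.29 = 0.0164; cost = 8.2%.
Private placement notes: weight = 10.01/18.29 = 0.5473; after-tax cost = 7.1% × (1 − 23.7%) = 5.4173%.
WACC = 0.4363 × 8.3000% + 0.0164 × 8.2000% + 0.5473 × 5.4173% = 6.7207%.

6.72%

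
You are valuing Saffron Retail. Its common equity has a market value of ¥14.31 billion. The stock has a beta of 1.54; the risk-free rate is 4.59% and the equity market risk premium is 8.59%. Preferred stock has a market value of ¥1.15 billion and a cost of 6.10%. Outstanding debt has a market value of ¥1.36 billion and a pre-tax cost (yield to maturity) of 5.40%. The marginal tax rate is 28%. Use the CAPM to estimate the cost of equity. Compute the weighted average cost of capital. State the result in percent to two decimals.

15.89%

Cost of equity via CAPM: Re = 4.59% + 1.54 × 8.59% = 17.8186%.
Total capital V = 14.31 + 1.15 + 1.36 = 16.82.
Equity: weight = 14.31/16.82 = 0.8508; cost = 17.8186%.
Preferred: weight = 1.15/16.82 = 0.0684; cost = 6.1%.
Debt: weight = 1.36/16.82 = 0.0809; after-tax cost = 5.4% × (1 − 28%) = 3.8880%.
WACC = 0.8508 × 17.8186% + 0.0684 × 6.1000% + 0.0809 × 3.8880% = 15.8910%.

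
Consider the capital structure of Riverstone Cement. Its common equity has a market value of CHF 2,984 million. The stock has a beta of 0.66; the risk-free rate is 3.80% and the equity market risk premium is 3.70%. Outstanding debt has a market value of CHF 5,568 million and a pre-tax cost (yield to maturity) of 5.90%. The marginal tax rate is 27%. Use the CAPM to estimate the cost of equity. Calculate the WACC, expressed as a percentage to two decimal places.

Cost of equity via CAPM: Re = 3.8% + 0.66 × 3.7% = 6.2420%.
Total capital V = 2984 + 5568 = 8552.
Equity: weight = 2984/8552 = 0.3489; cost = 6.242%.
Debt: weight = 5568/8552 = 0.6511; after-tax cost = 5.9% × (1 − 27%) = 4.3070%.
WACC = 0.3489 × 6.2420% + 0.6511 × 4.3070% = 4.9822%.

4.98%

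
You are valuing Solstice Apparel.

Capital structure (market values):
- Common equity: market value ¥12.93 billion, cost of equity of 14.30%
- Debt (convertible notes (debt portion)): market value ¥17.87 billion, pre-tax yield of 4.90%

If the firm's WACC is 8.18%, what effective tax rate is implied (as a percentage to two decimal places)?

Total capital V = 12.93 + 17.87 = 30.8.
Equity weight = 12.93/30.8 = 0.4198.
Convertible notes (debt portion) weight = 17.87/30.8 = 0.5802.
Equity contribution = 0.4198 × 14.3% = 6.0032%.
Debt contribution must be 8.18% − 6.0032% = 2.1768%.
0.5802 × 4.9% × (1 − T) = 2.1768%  ⇒  (1 − T) = 0.7657.
T = 23.4323%.

23.43%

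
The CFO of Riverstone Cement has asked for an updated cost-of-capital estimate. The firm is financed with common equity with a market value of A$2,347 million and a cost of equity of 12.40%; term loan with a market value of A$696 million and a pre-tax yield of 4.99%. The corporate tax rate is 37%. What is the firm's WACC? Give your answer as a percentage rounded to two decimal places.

10.28%

Total capital V = 2347 + 696 = 3043.
Equity: weight = 2347/3043 = 0.7713; cost = 12.4%.
Term loan: weight = 696/3043 = 0.2287; after-tax cost = 4.99% × (1 − 37%) = 3.1437%.
WACC = 0.7713 × 12.4000% + 0.2287 × 3.1437% = 10.2829%.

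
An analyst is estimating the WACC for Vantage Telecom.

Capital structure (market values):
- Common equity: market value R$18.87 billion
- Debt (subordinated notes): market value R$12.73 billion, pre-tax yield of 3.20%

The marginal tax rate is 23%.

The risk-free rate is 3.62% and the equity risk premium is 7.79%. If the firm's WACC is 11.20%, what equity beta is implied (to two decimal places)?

1.73

Total capital V = 18.87 + 12.73 = 31.6.
Equity weight = 18.87/31.6 = 0.5972.
Subordinated notes weight = 12.73/31.6 = 0.4028.
Debt contribution = 0.4028 × 3.2% × (1 − 23%) = 0.9926%.
Required equity contribution = 11.2% − 0.9926% = 10.2074%  ⇒  Re = 17.0934%.
CAPM: 17.0934% = 3.62% + β × 7.79%  ⇒  β = 1.7296.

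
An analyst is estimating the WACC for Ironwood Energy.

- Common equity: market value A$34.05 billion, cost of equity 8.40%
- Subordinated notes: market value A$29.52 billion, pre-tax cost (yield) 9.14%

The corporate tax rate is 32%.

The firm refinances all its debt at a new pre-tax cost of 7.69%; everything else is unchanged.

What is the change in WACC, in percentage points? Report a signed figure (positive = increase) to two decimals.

-0.46 pp

Current WACC:
Total capital V = 34.05 + 29.52 = 63.57.
Equity: weight = 34.05/63.57 = 0.5356; cost = 8.4%.
Subordinated notes: weight = 29.52/63.57 = 0.4644; after-tax cost = 9.14% × (1 − 32%) = 6.2152%.
WACC = 0.5356 × 8.4000% + 0.4644 × 6.2152% = 7.3854%.
After the change:
Total capital V = 34.05 + 29.52 = 63.57.
Equity: weight = 34.05/63.57 = 0.5356; cost = 8.4%.
Subordinated notes: weight = 29.52/63.57 = 0.4644; after-tax cost = 7.69% × (1 − 32%) = 5.2292%.
WACC = 0.5356 × 8.4000% + 0.4644 × 5.2292% = 6.9276%.
Change in WACC = 6.9276% − 7.3854% = -0.4579 pp.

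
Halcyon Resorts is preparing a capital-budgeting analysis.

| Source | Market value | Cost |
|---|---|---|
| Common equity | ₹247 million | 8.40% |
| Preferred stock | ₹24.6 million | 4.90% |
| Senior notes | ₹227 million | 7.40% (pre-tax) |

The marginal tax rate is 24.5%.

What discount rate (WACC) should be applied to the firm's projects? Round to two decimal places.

Total capital V = 247 + 24.6 + 227 = 498.6.
Equity: weight = 247/498.6 = 0.4954; cost = 8.4%.
Preferred: weight = 24.6/498.6 = 0.0493; cost = 4.9%.
Senior notes: weight = 227/498.6 = 0.4553; after-tax cost = 7.4% × (1 − 24.5%) = 5.5870%.
WACC = 0.4954 × 8.4000% + 0.0493 × 4.9000% + 0.4553 × 5.5870% = 6.9466%.

6.95%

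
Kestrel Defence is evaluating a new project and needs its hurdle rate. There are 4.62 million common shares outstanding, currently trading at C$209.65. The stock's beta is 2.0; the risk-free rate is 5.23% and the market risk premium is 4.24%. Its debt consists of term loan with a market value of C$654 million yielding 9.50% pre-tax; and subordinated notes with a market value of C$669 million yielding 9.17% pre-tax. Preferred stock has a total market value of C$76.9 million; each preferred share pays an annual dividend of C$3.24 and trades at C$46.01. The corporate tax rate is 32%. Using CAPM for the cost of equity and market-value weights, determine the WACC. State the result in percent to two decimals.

Cost of equity via CAPM: Re = 5.23% + 2.0 × 4.24% = 13.7100%.
Cost of preferred: Rp = 3.24 / 46.01 = 7.0419%.
Market value of equity E = 209.65 × 4.62m = 968.583m.
Total capital V = 968.583 + 76.9 + 654 + 669 = 2368.483.
Equity: weight = 968.583/2368.483 = 0.4089; cost = 13.71%.
Preferred: weight = 76.9/2368.483 = 0.0325; cost = 7.0419%.
Term loan: weight = 654/2368.483 = 0.2761; after-tax cost = 9.5% × (1 − 32%) = 6.4600%.
Subordinated notes: weight = 669/2368.483 = 0.2825; after-tax cost = 9.17% × (1 − 32%) = 6.2356%.
WACC = 0.4089 × 13.7100% + 0.0325 × 7.0419% + 0.2761 × 6.4600% + 0.2825 × 6.2356% = 9.3804%.

9.38%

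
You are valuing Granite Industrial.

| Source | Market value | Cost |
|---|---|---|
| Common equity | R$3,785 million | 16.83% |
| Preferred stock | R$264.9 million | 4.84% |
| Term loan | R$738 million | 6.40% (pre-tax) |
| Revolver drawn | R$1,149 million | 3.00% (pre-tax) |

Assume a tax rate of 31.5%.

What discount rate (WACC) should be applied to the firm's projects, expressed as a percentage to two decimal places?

11.89%

Total capital V = 3785 + 264.9 + 738 + 1149 = 5936.9.
Equity: weight = 3785/5936.9 = 0.6375; cost = 16.83%.
Preferred: weight = 264.9/5936.9 = 0.0446; cost = 4.84%.
Term loan: weight = 738/5936.9 = 0.1243; after-tax cost = 6.4% × (1 − 31.5%) = 4.3840%.
Revolver drawn: weight = 1149/5936.9 = 0.1935; after-tax cost = 3% × (1 − 31.5%) = 2.0550%.
WACC = 0.6375 × 16.8300% + 0.0446 × 4.8400% + 0.1243 × 4.3840% + 0.1935 × 2.0550% = 11.8884%.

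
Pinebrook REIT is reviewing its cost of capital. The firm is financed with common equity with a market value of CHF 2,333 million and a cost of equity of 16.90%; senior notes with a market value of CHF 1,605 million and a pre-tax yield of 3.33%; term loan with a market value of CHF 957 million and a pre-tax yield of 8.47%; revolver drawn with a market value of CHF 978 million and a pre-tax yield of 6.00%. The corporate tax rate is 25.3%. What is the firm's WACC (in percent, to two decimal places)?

9.17%

Total capital V = 2333 + 1605 + 957 + 978 = 5873.
Equity: weight = 2333/5873 = 0.3972; cost = 16.9%.
Senior notes: weight = 1605/5873 = 0.2733; after-tax cost = 3.33% × (1 − 25.3%) = 2.4875%.
Term loan: weight = 957/5873 = 0.1629; after-tax cost = 8.47% × (1 − 25.3%) = 6.3271%.
Revolver drawn: weight = 978/5873 = 0.1665; after-tax cost = 6% × (1 − 25.3%) = 4.4820%.
WACC = 0.3972 × 16.9000% + 0.2733 × 2.4875% + 0.1629 × 6.3271% + 0.1665 × 4.4820% = 9.1705%.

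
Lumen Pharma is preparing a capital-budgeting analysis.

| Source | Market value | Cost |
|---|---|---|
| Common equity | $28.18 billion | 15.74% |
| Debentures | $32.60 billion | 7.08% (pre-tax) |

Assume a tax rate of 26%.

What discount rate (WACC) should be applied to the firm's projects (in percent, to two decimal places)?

10.11%

Total capital V = 28.18 + 32.6 = 60.78.
Equity: weight = 28.18/60.78 = 0.4636; cost = 15.74%.
Debentures: weight = 32.6/60.78 = 0.5364; after-tax cost = 7.08% × (1 − 26%) = 5.2392%.
WACC = 0.4636 × 15.7400% + 0.5364 × 5.2392% = 10.1078%.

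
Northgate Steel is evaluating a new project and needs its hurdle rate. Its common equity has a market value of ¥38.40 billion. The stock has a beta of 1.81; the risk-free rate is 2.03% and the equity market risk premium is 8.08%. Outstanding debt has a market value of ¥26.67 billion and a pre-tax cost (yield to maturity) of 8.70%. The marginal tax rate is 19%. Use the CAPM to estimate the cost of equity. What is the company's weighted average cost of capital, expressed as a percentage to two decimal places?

Cost of equity via CAPM: Re = 2.03% + 1.81 × 8.08% = 16.6548%.
Total capital V = 38.4 + 26.67 = 65.07.
Equity: weight = 38.4/65.07 = 0.5901; cost = 16.6548%.
Debt: weight = 26.67/65.07 = 0.4099; after-tax cost = 8.7% × (1 − 19%) = 7.0470%.
WACC = 0.5901 × 16.6548% + 0.4099 × 7.0470% = 12.7169%.

12.72%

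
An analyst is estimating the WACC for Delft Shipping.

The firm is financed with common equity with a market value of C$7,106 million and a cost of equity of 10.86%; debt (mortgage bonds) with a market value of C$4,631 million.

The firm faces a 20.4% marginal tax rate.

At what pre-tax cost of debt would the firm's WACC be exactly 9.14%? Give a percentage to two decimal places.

Total capital V = 7106 + 4631 = 11737.
Equity weight = 7106/11737 = 0.6054.
Mortgage bonds weight = 4631/11737 = 0.3946.
Equity contribution = 0.6054 × 10.86% = 6.5750%.
Remaining for debt = 9.14% − 6.5750% = 2.5650%.
Rd × (1 − 20.4%) × 0.3946 = 2.5650%  ⇒  Rd = 8.1668%.

8.17%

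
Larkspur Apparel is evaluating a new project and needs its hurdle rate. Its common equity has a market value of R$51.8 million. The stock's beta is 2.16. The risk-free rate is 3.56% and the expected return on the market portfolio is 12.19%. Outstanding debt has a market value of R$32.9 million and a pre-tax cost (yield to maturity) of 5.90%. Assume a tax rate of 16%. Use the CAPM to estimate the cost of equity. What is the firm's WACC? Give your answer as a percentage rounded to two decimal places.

Market risk premium = 12.19% − 3.56% = 8.63%.
Cost of equity via CAPM: Re = 3.56% + 2.16 × 8.63% = 22.2008%.
Total capital V = 51.8 + 32.9 = 84.7.
Equity: weight = 51.8/84.7 = 0.6116; cost = 22.2008%.
Debt: weight = 32.9/84.7 = 0.3884; after-tax cost = 5.9% × (1 − 16%) = 4.9560%.
WACC = 0.6116 × 22.2008% + 0.3884 × 4.9560% = 15.5024%.

15.50%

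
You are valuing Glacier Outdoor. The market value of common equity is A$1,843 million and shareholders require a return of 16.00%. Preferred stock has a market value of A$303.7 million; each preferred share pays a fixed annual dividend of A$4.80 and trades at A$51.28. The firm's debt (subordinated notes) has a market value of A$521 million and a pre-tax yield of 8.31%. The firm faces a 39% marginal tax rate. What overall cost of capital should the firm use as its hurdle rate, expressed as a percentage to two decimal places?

13.11%

Cost of preferred: Rp = 4.8 / 51.28 = 9.3604%.
Total capital V = 1843 + 303.7 + 521 = 2667.7.
Equity: weight = 1843/2667.7 = 0.6909; cost = 16%.
Preferred: weight = 303.7/2667.7 = 0.1138; cost = 9.3604%.
Subordinated notes: weight = 521/2667.7 = 0.1953; after-tax cost = 8.31% × (1 − 39%) = 5.0691%.
WACC = 0.6909 × 16.0000% + 0.1138 × 9.3604% + 0.1953 × 5.0691% = 13.1093%.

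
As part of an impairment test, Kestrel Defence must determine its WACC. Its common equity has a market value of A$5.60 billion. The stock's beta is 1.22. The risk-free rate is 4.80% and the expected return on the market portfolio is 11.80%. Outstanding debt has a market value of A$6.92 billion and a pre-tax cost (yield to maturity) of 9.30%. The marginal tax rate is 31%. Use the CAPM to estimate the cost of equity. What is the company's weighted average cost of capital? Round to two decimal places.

9.51%

Market risk premium = 11.8% − 4.8% = 7.0%.
Cost of equity via CAPM: Re = 4.8% + 1.22 × 7.0% = 13.3400%.
Total capital V = 5.6 + 6.92 = 12.52.
Equity: weight = 5.6/12.52 = 0.4473; cost = 13.34%.
Debt: weight = 6.92/12.52 = 0.5527; after-tax cost = 9.3% × (1 − 31%) = 6.4170%.
WACC = 0.4473 × 13.3400% + 0.5527 × 6.4170% = 9.5135%.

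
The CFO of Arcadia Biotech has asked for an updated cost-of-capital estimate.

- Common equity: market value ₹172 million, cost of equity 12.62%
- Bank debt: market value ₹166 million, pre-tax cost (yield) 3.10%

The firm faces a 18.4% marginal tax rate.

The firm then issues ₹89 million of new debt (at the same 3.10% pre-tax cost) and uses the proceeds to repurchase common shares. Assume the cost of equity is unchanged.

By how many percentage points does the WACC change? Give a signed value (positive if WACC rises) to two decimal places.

Current WACC:
Total capital V = 172 + 166 = 338.
Equity: weight = 172/338 = 0.5089; cost = 12.62%.
Bank debt: weight = 166/338 = 0.4911; after-tax cost = 3.1% × (1 − 18.4%) = 2.5296%.
WACC = 0.5089 × 12.6200% + 0.4911 × 2.5296% = 7.6644%.
After the change:
Total capital V = 83 + 255 = 338.
Equity: weight = 83/338 = 0.2456; cost = 12.62%.
Bank debt: weight = 255/338 = 0.7544; after-tax cost = 3.1% × (1 − 18.4%) = 2.5296%.
WACC = 0.2456 × 12.6200% + 0.7544 × 2.5296% = 5.0074%.
Change in WACC = 5.0074% − 7.6644% = -2.6569 pp.

-2.66 pp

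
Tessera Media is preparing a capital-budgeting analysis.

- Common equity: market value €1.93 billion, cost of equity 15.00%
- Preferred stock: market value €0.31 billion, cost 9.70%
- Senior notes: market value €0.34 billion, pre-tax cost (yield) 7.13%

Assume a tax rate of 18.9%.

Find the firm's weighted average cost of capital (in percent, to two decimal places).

Total capital V = 1.93 + 0.31 + 0.34 = 2.58.
Equity: weight = 1.93/2.58 = 0.7481; cost = 15%.
Preferred: weight = 0.31/2.58 = 0.1202; cost = 9.7%.
Senior notes: weight = 0.34/2.58 = 0.1318; after-tax cost = 7.13% × (1 − 18.9%) = 5.7824%.
WACC = 0.7481 × 15.0000% + 0.1202 × 9.7000% + 0.1318 × 5.7824% = 13.1485%.

13.15%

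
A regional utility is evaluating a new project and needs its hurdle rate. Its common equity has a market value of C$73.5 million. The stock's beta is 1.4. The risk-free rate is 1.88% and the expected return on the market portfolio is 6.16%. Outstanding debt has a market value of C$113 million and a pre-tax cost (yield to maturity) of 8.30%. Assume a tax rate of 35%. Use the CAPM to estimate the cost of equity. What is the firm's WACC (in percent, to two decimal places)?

6.37%

Market risk premium = 6.16% − 1.88% = 4.28%.
Cost of equity via CAPM: Re = 1.88% + 1.4 × 4.28% = 7.8720%.
Total capital V = 73.5 + 113 = 186.5.
Equity: weight = 73.5/186.5 = 0.3941; cost = 7.872%.
Debt: weight = 113/186.5 = 0.6059; after-tax cost = 8.3% × (1 − 35%) = 5.3950%.
WACC = 0.3941 × 7.8720% + 0.6059 × 5.3950% = 6.3712%.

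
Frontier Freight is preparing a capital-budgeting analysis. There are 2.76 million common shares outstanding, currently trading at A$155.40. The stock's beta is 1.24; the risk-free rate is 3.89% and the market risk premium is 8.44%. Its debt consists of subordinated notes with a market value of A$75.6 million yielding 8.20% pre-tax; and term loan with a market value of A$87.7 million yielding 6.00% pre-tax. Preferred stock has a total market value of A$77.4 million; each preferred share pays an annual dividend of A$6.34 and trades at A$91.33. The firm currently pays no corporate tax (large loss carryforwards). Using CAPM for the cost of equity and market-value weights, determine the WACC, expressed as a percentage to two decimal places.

Cost of equity via CAPM: Re = 3.89% + 1.24 × 8.44% = 14.3556%.
Cost of preferred: Rp = 6.34 / 91.33 = 6.9419%.
Market value of equity E = 155.4 × 2.76m = 428.904m.
Total capital V = 428.904 + 77.4 + 75.6 + 87.7 = 669.604.
Equity: weight = 428.904/669.604 = 0.6405; cost = 14.3556%.
Preferred: weight = 77.4/669.604 = 0.1156; cost = 6.9419%.
Subordinated notes: weight = 75.6/669.604 = 0.1129; after-tax cost = 8.2% × (1 − 0%) = 8.2000%.
Term loan: weight = 87.7/669.604 = 0.1310; after-tax cost = 6% × (1 − 0%) = 6.0000%.
WACC = 0.6405 × 14.3556% + 0.1156 × 6.9419% + 0.1129 × 8.2000% + 0.1310 × 6.0000% = 11.7093%.

11.71%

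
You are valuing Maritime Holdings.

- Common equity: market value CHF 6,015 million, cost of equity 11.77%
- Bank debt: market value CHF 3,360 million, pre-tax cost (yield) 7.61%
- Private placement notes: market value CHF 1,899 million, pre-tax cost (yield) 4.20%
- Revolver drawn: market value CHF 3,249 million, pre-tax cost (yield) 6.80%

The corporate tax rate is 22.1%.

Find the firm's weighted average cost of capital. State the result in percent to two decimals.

7.86%

Total capital V = 6015 + 3360 + 1899 + 3249 = 14523.
Equity: weight = 6015/14523 = 0.4142; cost = 11.77%.
Bank debt: weight = 3360/14523 = 0.2314; after-tax cost = 7.61% × (1 − 22.1%) = 5.9282%.
Private placement notes: weight = 1899/14523 = 0.1308; after-tax cost = 4.2% × (1 − 22.1%) = 3.2718%.
Revolver drawn: weight = 3249/14523 = 0.2237; after-tax cost = 6.8% × (1 − 22.1%) = 5.2972%.
WACC = 0.4142 × 11.7700% + 0.2314 × 5.9282% + 0.1308 × 3.2718% + 0.2237 × 5.2972% = 7.8592%.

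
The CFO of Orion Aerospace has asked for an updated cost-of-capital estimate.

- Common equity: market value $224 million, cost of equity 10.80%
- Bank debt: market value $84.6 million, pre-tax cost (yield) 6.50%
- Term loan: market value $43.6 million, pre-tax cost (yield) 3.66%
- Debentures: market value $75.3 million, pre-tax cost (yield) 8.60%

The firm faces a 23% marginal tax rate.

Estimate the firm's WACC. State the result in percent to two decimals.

8.10%

Total capital V = 224 + 84.6 + 43.6 + 75.3 = 427.5.
Equity: weight = 224/427.5 = 0.5240; cost = 10.8%.
Bank debt: weight = 84.6/427.5 = 0.1979; after-tax cost = 6.5% × (1 − 23%) = 5.0050%.
Term loan: weight = 43.6/427.5 = 0.1020; after-tax cost = 3.66% × (1 − 23%) = 2.8182%.
Debentures: weight = 75.3/427.5 = 0.1761; after-tax cost = 8.6% × (1 − 23%) = 6.6220%.
WACC = 0.5240 × 10.8000% + 0.1979 × 5.0050% + 0.1020 × 2.8182% + 0.1761 × 6.6220% = 8.1032%.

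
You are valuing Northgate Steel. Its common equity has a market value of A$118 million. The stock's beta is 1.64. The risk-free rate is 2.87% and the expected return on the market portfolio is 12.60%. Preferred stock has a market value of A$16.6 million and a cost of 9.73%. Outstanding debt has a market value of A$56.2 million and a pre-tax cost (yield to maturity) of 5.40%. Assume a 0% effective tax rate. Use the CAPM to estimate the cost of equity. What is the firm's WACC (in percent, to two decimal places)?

Market risk premium = 12.6% − 2.87% = 9.73%.
Cost of equity via CAPM: Re = 2.87% + 1.64 × 9.73% = 18.8272%.
Total capital V = 118 + 16.6 + 56.2 = 190.8.
Equity: weight = 118/190.8 = 0.6184; cost = 18.8272%.
Preferred: weight = 16.6/190.8 = 0.0870; cost = 9.73%.
Debt: weight = 56.2/190.8 = 0.2945; after-tax cost = 5.4% × (1 − 0%) = 5.4000%.
WACC = 0.6184 × 18.8272% + 0.0870 × 9.7300% + 0.2945 × 5.4000% = 14.0808%.

14.08%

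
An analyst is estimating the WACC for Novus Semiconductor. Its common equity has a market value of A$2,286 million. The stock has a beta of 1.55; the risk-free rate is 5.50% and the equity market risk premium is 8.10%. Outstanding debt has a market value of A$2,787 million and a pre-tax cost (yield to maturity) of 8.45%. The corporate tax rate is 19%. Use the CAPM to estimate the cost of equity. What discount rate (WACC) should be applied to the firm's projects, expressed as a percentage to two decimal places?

Cost of equity via CAPM: Re = 5.5% + 1.55 × 8.1% = 18.0550%.
Total capital V = 2286 + 2787 = 5073.
Equity: weight = 2286/5073 = 0.4506; cost = 18.055%.
Debt: weight = 2787/5073 = 0.5494; after-tax cost = 8.45% × (1 − 19%) = 6.8445%.
WACC = 0.4506 × 18.0550% + 0.5494 × 6.8445% = 11.8962%.

11.90%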